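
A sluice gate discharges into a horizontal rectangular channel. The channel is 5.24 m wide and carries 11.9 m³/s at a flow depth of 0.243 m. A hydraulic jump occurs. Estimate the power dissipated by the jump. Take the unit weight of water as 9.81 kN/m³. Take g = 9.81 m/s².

P = 311 kW

q = Q/b = 11.9/5.24 = 2.27 m²/s; V₁ = q/y₁ = 9.35 m/s. Fr₁ = V₁/√(g·y₁) = 6.05.
Sequent-depth ratio: y₂/y₁ = ½[√(1 + 8Fr₁²) − 1] = ½[√294.1 − 1] = 8.07.
y₂ = 8.07 × 0.243 = 1.96 m.
Head loss: ΔE = (y₂ − y₁)³/(4y₁y₂) = (1.96 − 0.243)³/(4×0.243×1.96) = 5.08/1.91 = 2.66 m.
P = γ·Q·ΔE = 9.81 × 11.9 × 2.66 = 311 kW.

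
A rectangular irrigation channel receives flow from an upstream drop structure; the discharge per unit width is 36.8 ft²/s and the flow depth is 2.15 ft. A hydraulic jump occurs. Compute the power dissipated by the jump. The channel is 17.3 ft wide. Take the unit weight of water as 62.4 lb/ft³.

V₁ = q/y₁ = 36.8/2.15 = 17.1 ft/s. Fr₁ = V₁/√(g·y₁) = 17.1/√(32.2×2.15) = 2.06.
Bélanger equation: y₂/y₁ = ½[√(1 + 8Fr₁²) − 1] = ½[√34.85 − 1] = 2.45.
y₂ = 2.45 × 2.15 = 5.27 ft.
V₂ = q/y₂ = 36.8/5.27 = 6.98 ft/s. E₁ = y₁ + V₁²/2g = 6.70 ft; E₂ = y₂ + V₂²/2g = 6.03 ft. ΔE = E₁ − E₂ = 0.671 ft.
Q = q·b = 36.8 × 17.3 = 637 cfs. P = γ·Q·ΔE/550 = 62.4 × 637 × 0.671 / 550 = 48.5 hp.

P = 48.5 hp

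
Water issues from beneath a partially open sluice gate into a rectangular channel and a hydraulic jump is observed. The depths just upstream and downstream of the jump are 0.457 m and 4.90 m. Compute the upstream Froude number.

Fr₁ = 7.93

For a rectangular channel the momentum equation gives q² = ½·g·y₁·y₂·(y₁ + y₂) = ½×9.81×0.457×4.90×5.36 = 58.8.
q = √58.8 = 7.67 m²/s.
V₁ = q/y₁ = 16.8 m/s; Fr₁ = V₁/√(g·y₁) = 7.93.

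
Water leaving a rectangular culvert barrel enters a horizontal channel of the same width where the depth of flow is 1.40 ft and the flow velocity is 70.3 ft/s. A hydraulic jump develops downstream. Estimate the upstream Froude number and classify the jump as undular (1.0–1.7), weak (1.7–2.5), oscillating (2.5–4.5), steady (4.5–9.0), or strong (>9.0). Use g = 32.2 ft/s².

Fr₁ = 10.5; strong jump

Fr₁ = V₁/√(g·y₁) = 70.3/√(32.2×1.40) = 10.5.
Fr₁ = 10.5 lies in the strong range.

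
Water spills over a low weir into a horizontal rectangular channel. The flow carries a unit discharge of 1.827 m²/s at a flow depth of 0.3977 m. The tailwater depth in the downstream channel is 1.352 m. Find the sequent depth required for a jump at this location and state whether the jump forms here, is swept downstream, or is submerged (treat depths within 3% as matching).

V₁ = q/y₁ = 1.827/0.3977 = 4.594 m/s. Fr₁ = V₁/√(g·y₁) = 4.594/√(9.81×0.3977) = 2.326.
Bélanger equation: y₂/y₁ = ½[√(1 + 8Fr₁²) − 1] = ½[√44.274 − 1] = 2.827.
y₂ = 2.827 × 0.3977 = 1.124 m.
Tailwater y_tw = 1.352 m: y_tw > y₂, so the jump is submerged.

y₂ = 1.124 m; the jump is submerged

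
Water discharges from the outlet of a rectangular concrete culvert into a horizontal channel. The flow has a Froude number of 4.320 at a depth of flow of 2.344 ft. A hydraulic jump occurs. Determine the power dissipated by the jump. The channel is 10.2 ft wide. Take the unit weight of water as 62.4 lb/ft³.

P = 1052 hp

Fr₁ = 4.320 (given).
Sequent-depth ratio: y₂/y₁ = ½[√(1 + 8Fr₁²) − 1] = ½[√150.30 − 1] = 5.630.
y₂ = 5.630 × 2.344 = 13.20 ft.
V₁ = Fr₁·√(g·y₁) = 4.320×√(32.2×2.344) = 37.53 ft/s; q = V₁·y₁ = 87.97 ft²/s. V₂ = q/y₂ = 87.97/13.20 = 6.666 ft/s. E₁ = y₁ + V₁²/2g = 24.22 ft; E₂ = y₂ + V₂²/2g = 13.89 ft. ΔE = E₁ − E₂ = 10.33 ft.
Q = q·b = 87.97 × 10.2 = 897.3 cfs. P = γ·Q·ΔE/550 = 62.4 × 897.3 × 10.33 / 550 = 1052 hp.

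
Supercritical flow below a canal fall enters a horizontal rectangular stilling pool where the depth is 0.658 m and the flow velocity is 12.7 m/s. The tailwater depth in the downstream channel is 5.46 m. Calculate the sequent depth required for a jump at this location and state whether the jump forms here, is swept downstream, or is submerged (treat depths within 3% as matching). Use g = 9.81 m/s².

Fr₁ = V₁/√(g·y₁) = 12.7/√(9.81×0.658) = 5.00.
Conjugate-depth relation: y₂/y₁ = ½[√(1 + 8Fr₁²) − 1] = ½[√200.9 − 1] = 6.59.
y₂ = 6.59 × 0.658 = 4.33 m.
Tailwater y_tw = 5.46 m: y_tw > y₂, so the jump is submerged.

y₂ = 4.33 m; the jump is submerged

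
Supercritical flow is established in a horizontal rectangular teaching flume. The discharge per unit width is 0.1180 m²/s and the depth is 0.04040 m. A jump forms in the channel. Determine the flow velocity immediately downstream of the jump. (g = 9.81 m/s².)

V₁ = q/y₁ = 0.1180/0.04040 = 2.921 m/s. Fr₁ = V₁/√(g·y₁) = 2.921/√(9.81×0.04040) = 4.640.
By Bélanger, y₂/y₁ = ½[√(1 + 8Fr₁²) − 1] = ½[√173.20 − 1] = 6.080.
y₂ = 6.080 × 0.04040 = 0.2456 m.
V₂ = q/y₂ = 0.1180/0.2456 = 0.4804 m/s.

V₂ = 0.4804 m/s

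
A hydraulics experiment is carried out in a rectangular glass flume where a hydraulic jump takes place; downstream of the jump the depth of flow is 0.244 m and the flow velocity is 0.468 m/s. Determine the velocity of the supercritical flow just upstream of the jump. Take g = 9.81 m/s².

Fr₂ = V₂/√(g·y₂) = 0.468/√(9.81×0.244) = 0.302.
From the momentum equation (using Fr₂), y₁/y₂ = ½[√(1 + 8Fr₂²) − 1] = ½[√1.732 − 1] = 0.158.
y₁ = 0.158 × 0.244 = 0.0386 m.
V₁ = q/y₁ = 0.114/0.0386 = 2.96 m/s.

V₁ = 2.96 m/s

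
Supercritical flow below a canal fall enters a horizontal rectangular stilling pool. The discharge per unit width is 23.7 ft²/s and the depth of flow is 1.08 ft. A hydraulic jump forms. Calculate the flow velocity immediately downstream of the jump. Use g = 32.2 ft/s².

V₂ = 4.58 ft/s

V₁ = q/y₁ = 23.7/1.08 = 21.9 ft/s. Fr₁ = V₁/√(g·y₁) = 21.9/√(32.2×1.08) = 3.72.
From the momentum equation for a rectangular channel, y₂/y₁ = ½[√(1 + 8Fr₁²) − 1] = ½[√111.8 − 1] = 4.79.
y₂ = 4.79 × 1.08 = 5.17 ft.
V₂ = q/y₂ = 23.7/5.17 = 4.58 ft/s.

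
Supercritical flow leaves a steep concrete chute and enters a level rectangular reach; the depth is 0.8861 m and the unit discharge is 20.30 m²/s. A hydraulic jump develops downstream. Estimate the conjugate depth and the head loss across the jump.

y₂ = 9.304 m; ΔE = 18.09 m

V₁ = q/y₁ = 20.30/0.8861 = 22.91 m/s. Fr₁ = V₁/√(g·y₁) = 22.91/√(9.81×0.8861) = 7.770.
Sequent-depth ratio: y₂/y₁ = ½[√(1 + 8Fr₁²) − 1] = ½[√484.02 − 1] = 10.50.
y₂ = 10.50 × 0.8861 = 9.304 m.
Head loss: ΔE = (y₂ − y₁)³/(4y₁y₂) = (9.304 − 0.8861)³/(4×0.8861×9.304) = 596.6/32.98 = 18.09 m.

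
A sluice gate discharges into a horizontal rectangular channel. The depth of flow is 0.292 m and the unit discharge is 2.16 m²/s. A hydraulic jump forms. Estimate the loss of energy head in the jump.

ΔE = 1.33 m

V₁ = q/y₁ = 2.16/0.292 = 7.40 m/s. Fr₁ = V₁/√(g·y₁) = 7.40/√(9.81×0.292) = 4.37.
Bélanger equation: y₂/y₁ = ½[√(1 + 8Fr₁²) − 1] = ½[√153.8 − 1] = 5.70.
y₂ = 5.70 × 0.292 = 1.66 m.
Head loss: ΔE = (y₂ − y₁)³/(4y₁y₂) = (1.66 − 0.292)³/(4×0.292×1.66) = 2.59/1.94 = 1.33 m.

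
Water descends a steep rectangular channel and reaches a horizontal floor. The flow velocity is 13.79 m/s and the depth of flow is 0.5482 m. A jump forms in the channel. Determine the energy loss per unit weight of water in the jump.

ΔE = 5.742 m

Fr₁ = V₁/√(g·y₁) = 13.79/√(9.81×0.5482) = 5.946.
By Bélanger, y₂/y₁ = ½[√(1 + 8Fr₁²) − 1] = ½[√283.89 − 1] = 7.924.
y₂ = 7.924 × 0.5482 = 4.344 m.
Head loss: ΔE = (y₂ − y₁)³/(4y₁y₂) = (4.344 − 0.5482)³/(4×0.5482×4.344) = 54.70/9.526 = 5.742 m.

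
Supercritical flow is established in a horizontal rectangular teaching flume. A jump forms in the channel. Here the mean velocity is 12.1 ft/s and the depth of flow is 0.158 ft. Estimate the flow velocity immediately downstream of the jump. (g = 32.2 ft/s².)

Fr₁ = V₁/√(g·y₁) = 12.1/√(32.2×0.158) = 5.36.
Conjugate-depth relation: y₂/y₁ = ½[√(1 + 8Fr₁²) − 1] = ½[√231.2 − 1] = 7.10.
y₂ = 7.10 × 0.158 = 1.12 ft.
q = V₁·y₁ = 12.1 × 0.158 = 1.91 ft²/s.
V₂ = q/y₂ = 1.91/1.12 = 1.70 ft/s.

V₂ = 1.70 ft/s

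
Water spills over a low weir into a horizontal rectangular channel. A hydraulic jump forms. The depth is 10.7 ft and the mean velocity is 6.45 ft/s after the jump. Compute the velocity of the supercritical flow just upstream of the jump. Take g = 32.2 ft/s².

Fr₂ = V₂/√(g·y₂) = 6.45/√(32.2×10.7) = 0.347.
From the momentum equation (using Fr₂), y₁/y₂ = ½[√(1 + 8Fr₂²) − 1] = ½[√1.966 − 1] = 0.201.
y₁ = 0.201 × 10.7 = 2.15 ft.
V₁ = q/y₁ = 69.0/2.15 = 32.1 ft/s.

V₁ = 32.1 ft/s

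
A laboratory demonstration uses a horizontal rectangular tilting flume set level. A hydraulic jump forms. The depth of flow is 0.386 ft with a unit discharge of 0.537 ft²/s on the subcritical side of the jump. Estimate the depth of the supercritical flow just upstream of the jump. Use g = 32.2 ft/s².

y₁ = 0.0962 ft

V₂ = q/y₂ = 0.537/0.386 = 1.39 ft/s; Fr₂ = V₂/√(g·y₂) = 0.395.
Applying the sequent-depth relation in reverse, y₁/y₂ = ½[√(1 + 8Fr₂²) − 1] = ½[√2.246 − 1] = 0.249.
y₁ = 0.249 × 0.386 = 0.0962 ft.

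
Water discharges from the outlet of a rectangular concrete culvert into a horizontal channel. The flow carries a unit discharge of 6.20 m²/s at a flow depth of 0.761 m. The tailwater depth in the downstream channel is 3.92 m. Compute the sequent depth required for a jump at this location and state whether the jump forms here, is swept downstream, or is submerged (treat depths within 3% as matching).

V₁ = q/y₁ = 6.20/0.761 = 8.15 m/s. Fr₁ = V₁/√(g·y₁) = 8.15/√(9.81×0.761) = 2.98.
Sequent-depth ratio: y₂/y₁ = ½[√(1 + 8Fr₁²) − 1] = ½[√72.13 − 1] = 3.75.
y₂ = 3.75 × 0.761 = 2.85 m.
Tailwater y_tw = 3.92 m: y_tw > y₂, so the jump is submerged.

y₂ = 2.85 m; the jump is submerged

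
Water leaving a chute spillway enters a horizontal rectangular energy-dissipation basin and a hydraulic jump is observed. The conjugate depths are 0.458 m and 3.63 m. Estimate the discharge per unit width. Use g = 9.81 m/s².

q = 5.77 m²/s

For a rectangular channel the momentum equation gives q² = ½·g·y₁·y₂·(y₁ + y₂) = ½×9.81×0.458×3.63×4.09 = 33.3.
q = √33.3 = 5.77 m²/s.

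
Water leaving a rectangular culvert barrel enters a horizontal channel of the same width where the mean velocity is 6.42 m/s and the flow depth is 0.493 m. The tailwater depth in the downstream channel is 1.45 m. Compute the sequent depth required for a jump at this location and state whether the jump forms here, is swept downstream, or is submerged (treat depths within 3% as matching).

Fr₁ = V₁/√(g·y₁) = 6.42/√(9.81×0.493) = 2.92.
By Bélanger, y₂/y₁ = ½[√(1 + 8Fr₁²) − 1] = ½[√69.18 − 1] = 3.66.
y₂ = 3.66 × 0.493 = 1.80 m.
Tailwater y_tw = 1.45 m: y_tw < y₂, so the jump is swept downstream.

y₂ = 1.80 m; the jump is swept downstream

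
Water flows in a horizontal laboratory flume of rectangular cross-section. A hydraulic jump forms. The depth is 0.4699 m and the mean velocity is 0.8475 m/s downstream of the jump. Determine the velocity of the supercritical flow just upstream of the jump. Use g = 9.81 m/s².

V₁ = 3.398 m/s

Fr₂ = V₂/√(g·y₂) = 0.8475/√(9.81×0.4699) = 0.3947.
Applying the sequent-depth relation in reverse, y₁/y₂ = ½[√(1 + 8Fr₂²) − 1] = ½[√2.2465 − 1] = 0.2494.
y₁ = 0.2494 × 0.4699 = 0.1172 m.
V₁ = q/y₁ = 0.3982/0.1172 = 3.398 m/s.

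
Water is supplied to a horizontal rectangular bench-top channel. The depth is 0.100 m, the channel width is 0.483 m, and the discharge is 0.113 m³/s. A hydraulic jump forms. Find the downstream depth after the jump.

y₂ = 0.288 m

q = Q/b = 0.113/0.483 = 0.234 m²/s; V₁ = q/y₁ = 2.34 m/s. Fr₁ = V₁/√(g·y₁) = 2.36.
By Bélanger, y₂/y₁ = ½[√(1 + 8Fr₁²) − 1] = ½[√45.64 − 1] = 2.88.
y₂ = 2.88 × 0.100 = 0.288 m.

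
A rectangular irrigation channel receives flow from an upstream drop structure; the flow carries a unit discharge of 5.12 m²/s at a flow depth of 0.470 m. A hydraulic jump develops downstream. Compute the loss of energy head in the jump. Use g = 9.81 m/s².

V₁ = q/y₁ = 5.12/0.470 = 10.9 m/s. Fr₁ = V₁/√(g·y₁) = 10.9/√(9.81×0.470) = 5.07.
By Bélanger, y₂/y₁ = ½[√(1 + 8Fr₁²) − 1] = ½[√206.9 − 1] = 6.69.
y₂ = 6.69 × 0.470 = 3.15 m.
V₂ = q/y₂ = 5.12/3.15 = 1.63 m/s. E₁ = y₁ + V₁²/2g = 6.52 m; E₂ = y₂ + V₂²/2g = 3.28 m. ΔE = E₁ − E₂ = 3.24 m.

ΔE = 3.24 m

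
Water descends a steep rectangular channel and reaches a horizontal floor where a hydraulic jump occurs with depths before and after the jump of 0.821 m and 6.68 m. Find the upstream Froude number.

Fr₁ = 6.10

For a rectangular channel the momentum equation gives q² = ½·g·y₁·y₂·(y₁ + y₂) = ½×9.81×0.821×6.68×7.50 = 202.
q = √202 = 14.2 m²/s.
V₁ = q/y₁ = 17.3 m/s; Fr₁ = V₁/√(g·y₁) = 6.10.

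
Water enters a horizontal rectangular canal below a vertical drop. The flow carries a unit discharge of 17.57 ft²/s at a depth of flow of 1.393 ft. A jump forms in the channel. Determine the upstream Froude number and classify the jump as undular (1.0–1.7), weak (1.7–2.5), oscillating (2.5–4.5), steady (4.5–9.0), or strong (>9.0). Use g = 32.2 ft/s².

V₁ = q/y₁ = 17.57/1.393 = 12.61 ft/s. Fr₁ = V₁/√(g·y₁) = 12.61/√(32.2×1.393) = 1.883.
Fr₁ = 1.883 lies in the weak range.

Fr₁ = 1.883; weak jump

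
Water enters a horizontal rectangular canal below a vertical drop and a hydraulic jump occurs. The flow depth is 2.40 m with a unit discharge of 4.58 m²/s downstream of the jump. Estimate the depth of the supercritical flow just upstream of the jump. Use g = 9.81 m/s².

V₂ = q/y₂ = 4.58/2.40 = 1.91 m/s; Fr₂ = V₂/√(g·y₂) = 0.393.
The Bélanger relation is symmetric: y₁/y₂ = ½[√(1 + 8Fr₂²) − 1] = ½[√2.237 − 1] = 0.248.
y₁ = 0.248 × 2.40 = 0.595 m.

y₁ = 0.595 m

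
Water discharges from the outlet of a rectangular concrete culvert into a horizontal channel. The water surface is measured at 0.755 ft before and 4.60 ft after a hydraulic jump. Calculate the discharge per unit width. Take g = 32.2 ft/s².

q = 17.3 ft²/s

For a rectangular channel the momentum equation gives q² = ½·g·y₁·y₂·(y₁ + y₂) = ½×32.2×0.755×4.60×5.35 = 299.
q = √299 = 17.3 ft²/s.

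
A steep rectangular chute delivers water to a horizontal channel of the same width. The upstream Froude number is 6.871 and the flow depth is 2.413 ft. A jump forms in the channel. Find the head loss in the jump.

ΔE = 36.43 ft

Fr₁ = 6.871 (given).
From the momentum equation for a rectangular channel, y₂/y₁ = ½[√(1 + 8Fr₁²) − 1] = ½[√378.69 − 1] = 9.230.
y₂ = 9.230 × 2.413 = 22.27 ft.
V₁ = Fr₁·√(g·y₁) = 6.871×√(32.2×2.413) = 60.57 ft/s; q = V₁·y₁ = 146.1 ft²/s. V₂ = q/y₂ = 146.1/22.27 = 6.562 ft/s. E₁ = y₁ + V₁²/2g = 59.37 ft; E₂ = y₂ + V₂²/2g = 22.94 ft. ΔE = E₁ − E₂ = 36.43 ft.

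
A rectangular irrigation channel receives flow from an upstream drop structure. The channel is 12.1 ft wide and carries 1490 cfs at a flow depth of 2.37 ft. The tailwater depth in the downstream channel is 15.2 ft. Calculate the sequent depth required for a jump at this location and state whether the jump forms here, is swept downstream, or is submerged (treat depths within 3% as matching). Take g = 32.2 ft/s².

y₂ = 18.8 ft; the jump is swept downstream

q = Q/b = 1490/12.1 = 123 ft²/s; V₁ = q/y₁ = 52.0 ft/s. Fr₁ = V₁/√(g·y₁) = 5.95.
Conjugate-depth relation: y₂/y₁ = ½[√(1 + 8Fr₁²) − 1] = ½[√284.0 − 1] = 7.93.
y₂ = 7.93 × 2.37 = 18.8 ft.
Tailwater y_tw = 15.2 ft: y_tw < y₂, so the jump is swept downstream.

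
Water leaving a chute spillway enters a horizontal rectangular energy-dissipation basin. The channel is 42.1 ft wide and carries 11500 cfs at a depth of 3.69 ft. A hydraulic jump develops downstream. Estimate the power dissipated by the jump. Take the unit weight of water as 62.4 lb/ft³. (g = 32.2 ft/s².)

q = Q/b = 11500/42.1 = 273 ft²/s; V₁ = q/y₁ = 74.0 ft/s. Fr₁ = V₁/√(g·y₁) = 6.79.
Sequent-depth ratio: y₂/y₁ = ½[√(1 + 8Fr₁²) − 1] = ½[√370.0 − 1] = 9.12.
y₂ = 9.12 × 3.69 = 33.6 ft.
Head loss: ΔE = (y₂ − y₁)³/(4y₁y₂) = (33.6 − 3.69)³/(4×3.69×33.6) = 26872/497 = 54.1 ft.
P = γ·Q·ΔE/550 = 62.4 × 11500 × 54.1 / 550 = 70607 hp.

P = 70607 hp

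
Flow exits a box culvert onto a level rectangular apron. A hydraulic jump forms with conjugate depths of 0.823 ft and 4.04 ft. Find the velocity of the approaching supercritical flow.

V₁ = 19.6 ft/s

For a rectangular channel the momentum equation gives q² = ½·g·y₁·y₂·(y₁ + y₂) = ½×32.2×0.823×4.04×4.86 = 260.
q = √260 = 16.1 ft²/s.
V₁ = q/y₁ = 16.1/0.823 = 19.6 ft/s.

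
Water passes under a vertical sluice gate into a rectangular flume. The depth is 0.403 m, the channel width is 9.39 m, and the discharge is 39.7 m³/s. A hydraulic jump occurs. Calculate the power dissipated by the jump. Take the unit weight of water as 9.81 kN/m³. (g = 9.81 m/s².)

P = 1202 kW

q = Q/b = 39.7/9.39 = 4.23 m²/s; V₁ = q/y₁ = 10.5 m/s. Fr₁ = V₁/√(g·y₁) = 5.28.
Conjugate-depth relation: y₂/y₁ = ½[√(1 + 8Fr₁²) − 1] = ½[√223.7 − 1] = 6.98.
y₂ = 6.98 × 0.403 = 2.81 m.
V₂ = q/y₂ = 4.23/2.81 = 1.50 m/s. E₁ = y₁ + V₁²/2g = 6.01 m; E₂ = y₂ + V₂²/2g = 2.93 m. ΔE = E₁ − E₂ = 3.09 m.
P = γ·Q·ΔE = 9.81 × 39.7 × 3.09 = 1202 kW.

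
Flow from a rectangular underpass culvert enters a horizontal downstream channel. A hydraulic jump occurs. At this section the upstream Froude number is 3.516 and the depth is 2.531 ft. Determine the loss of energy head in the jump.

Fr₁ = 3.516 (given).
Bélanger equation: y₂/y₁ = ½[√(1 + 8Fr₁²) − 1] = ½[√99.898 − 1] = 4.497.
y₂ = 4.497 × 2.531 = 11.38 ft.
V₁ = Fr₁·√(g·y₁) = 3.516×√(32.2×2.531) = 31.74 ft/s; q = V₁·y₁ = 80.34 ft²/s. V₂ = q/y₂ = 80.34/11.38 = 7.058 ft/s. E₁ = y₁ + V₁²/2g = 18.18 ft; E₂ = y₂ + V₂²/2g = 12.16 ft. ΔE = E₁ − E₂ = 6.019 ft.

ΔE = 6.019 ft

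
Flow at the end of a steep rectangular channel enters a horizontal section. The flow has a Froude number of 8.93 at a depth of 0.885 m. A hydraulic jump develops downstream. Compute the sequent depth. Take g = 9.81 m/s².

Fr₁ = 8.93 (given).
By Bélanger, y₂/y₁ = ½[√(1 + 8Fr₁²) − 1] = ½[√639.0 − 1] = 12.1.
y₂ = 12.1 × 0.885 = 10.7 m.

y₂ = 10.7 m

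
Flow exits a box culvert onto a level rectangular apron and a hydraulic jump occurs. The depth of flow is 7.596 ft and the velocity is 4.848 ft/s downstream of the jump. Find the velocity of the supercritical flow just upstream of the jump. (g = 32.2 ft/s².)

Fr₂ = V₂/√(g·y₂) = 4.848/√(32.2×7.596) = 0.3100.
From the momentum equation (using Fr₂), y₁/y₂ = ½[√(1 + 8Fr₂²) − 1] = ½[√1.7687 − 1] = 0.1650.
y₁ = 0.1650 × 7.596 = 1.253 ft.
V₁ = q/y₁ = 36.83/1.253 = 29.39 ft/s.

V₁ = 29.39 ft/s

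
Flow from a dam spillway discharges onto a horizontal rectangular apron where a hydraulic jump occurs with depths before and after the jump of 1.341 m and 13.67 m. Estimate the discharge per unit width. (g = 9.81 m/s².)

q = 36.74 m²/s

For a rectangular channel the momentum equation gives q² = ½·g·y₁·y₂·(y₁ + y₂) = ½×9.81×1.341×13.67×15.01 = 1350.
q = √1350 = 36.74 m²/s.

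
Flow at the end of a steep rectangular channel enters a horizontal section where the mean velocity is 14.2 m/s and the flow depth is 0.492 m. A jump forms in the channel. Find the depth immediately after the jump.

y₂ = 4.26 m

Fr₁ = V₁/√(g·y₁) = 14.2/√(9.81×0.492) = 6.46.
By Bélanger, y₂/y₁ = ½[√(1 + 8Fr₁²) − 1] = ½[√335.2 − 1] = 8.65.
y₂ = 8.65 × 0.492 = 4.26 m.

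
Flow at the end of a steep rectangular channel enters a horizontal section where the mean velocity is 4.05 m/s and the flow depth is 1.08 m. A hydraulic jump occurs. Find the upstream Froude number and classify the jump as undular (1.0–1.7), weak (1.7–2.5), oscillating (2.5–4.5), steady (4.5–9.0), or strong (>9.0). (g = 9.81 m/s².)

Fr₁ = V₁/√(g·y₁) = 4.05/√(9.81×1.08) = 1.24.
Fr₁ = 1.24 lies in the undular range.

Fr₁ = 1.24; undular jump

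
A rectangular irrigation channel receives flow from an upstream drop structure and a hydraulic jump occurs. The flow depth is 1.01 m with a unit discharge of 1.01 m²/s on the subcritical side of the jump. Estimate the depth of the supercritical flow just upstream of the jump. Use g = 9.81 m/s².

y₁ = 0.174 m

V₂ = q/y₂ = 1.01/1.01 = 1.00 m/s; Fr₂ = V₂/√(g·y₂) = 0.318.
The Bélanger relation is symmetric: y₁/y₂ = ½[√(1 + 8Fr₂²) − 1] = ½[√1.807 − 1] = 0.172.
y₁ = 0.172 × 1.01 = 0.174 m.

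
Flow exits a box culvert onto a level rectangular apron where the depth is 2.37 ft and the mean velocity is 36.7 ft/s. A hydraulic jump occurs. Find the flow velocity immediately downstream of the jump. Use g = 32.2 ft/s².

Fr₁ = V₁/√(g·y₁) = 36.7/√(32.2×2.37) = 4.20.
Bélanger equation: y₂/y₁ = ½[√(1 + 8Fr₁²) − 1] = ½[√142.2 − 1] = 5.46.
y₂ = 5.46 × 2.37 = 12.9 ft.
q = V₁·y₁ = 36.7 × 2.37 = 87.0 ft²/s.
V₂ = q/y₂ = 87.0/12.9 = 6.72 ft/s.

V₂ = 6.72 ft/s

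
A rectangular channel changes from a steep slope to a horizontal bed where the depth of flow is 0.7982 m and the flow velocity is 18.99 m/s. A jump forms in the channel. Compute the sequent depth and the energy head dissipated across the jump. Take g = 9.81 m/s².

Fr₁ = V₁/√(g·y₁) = 18.99/√(9.81×0.7982) = 6.786.
By Bélanger, y₂/y₁ = ½[√(1 + 8Fr₁²) − 1] = ½[√369.43 − 1] = 9.110.
y₂ = 9.110 × 0.7982 = 7.272 m.
Head loss: ΔE = (y₂ − y₁)³/(4y₁y₂) = (7.272 − 0.7982)³/(4×0.7982×7.272) = 271.3/23.22 = 11.69 m.

y₂ = 7.272 m; ΔE = 11.69 m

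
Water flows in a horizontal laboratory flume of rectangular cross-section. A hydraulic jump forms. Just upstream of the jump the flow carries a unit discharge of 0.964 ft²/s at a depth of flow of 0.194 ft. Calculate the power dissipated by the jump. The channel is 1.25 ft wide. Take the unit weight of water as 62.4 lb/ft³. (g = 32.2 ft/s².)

V₁ = q/y₁ = 0.964/0.194 = 4.97 ft/s. Fr₁ = V₁/√(g·y₁) = 4.97/√(32.2×0.194) = 1.99.
Bélanger equation: y₂/y₁ = ½[√(1 + 8Fr₁²) − 1] = ½[√32.62 − 1] = 2.36.
y₂ = 2.36 × 0.194 = 0.457 ft.
Head loss: ΔE = (y₂ − y₁)³/(4y₁y₂) = (0.457 − 0.194)³/(4×0.194×0.457) = 0.0182/0.355 = 0.0513 ft.
Q = q·b = 0.964 × 1.25 = 1.21 cfs. P = γ·Q·ΔE/550 = 62.4 × 1.21 × 0.0513 / 550 = 0.00701 hp.

P = 0.00701 hp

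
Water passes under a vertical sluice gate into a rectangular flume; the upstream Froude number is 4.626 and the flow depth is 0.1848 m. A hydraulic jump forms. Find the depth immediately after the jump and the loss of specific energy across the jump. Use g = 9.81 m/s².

y₂ = 1.120 m; ΔE = 0.9882 m

Fr₁ = 4.626 (given).
Sequent-depth ratio: y₂/y₁ = ½[√(1 + 8Fr₁²) − 1] = ½[√172.20 − 1] = 6.061.
y₂ = 6.061 × 0.1848 = 1.120 m.
Head loss: ΔE = (y₂ − y₁)³/(4y₁y₂) = (1.120 − 0.1848)³/(4×0.1848×1.120) = 0.8182/0.8280 = 0.9882 m.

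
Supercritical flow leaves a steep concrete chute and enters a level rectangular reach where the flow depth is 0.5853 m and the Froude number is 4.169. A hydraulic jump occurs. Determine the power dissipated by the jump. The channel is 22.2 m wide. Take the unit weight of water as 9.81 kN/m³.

Fr₁ = 4.169 (given).
By Bélanger, y₂/y₁ = ½[√(1 + 8Fr₁²) − 1] = ½[√140.04 − 1] = 5.417.
y₂ = 5.417 × 0.5853 = 3.171 m.
Head loss: ΔE = (y₂ − y₁)³/(4y₁y₂) = (3.171 − 0.5853)³/(4×0.5853×3.171) = 17.28/7.423 = 2.328 m.
V₁ = Fr₁·√(g·y₁) = 4.169×√(9.81×0.5853) = 9.990 m/s; q = V₁·y₁ = 5.847 m²/s. Q = q·b = 5.847 × 22.2 = 129.8 m³/s. P = γ·Q·ΔE = 9.81 × 129.8 × 2.328 = 2964 kW.

P = 2964 kW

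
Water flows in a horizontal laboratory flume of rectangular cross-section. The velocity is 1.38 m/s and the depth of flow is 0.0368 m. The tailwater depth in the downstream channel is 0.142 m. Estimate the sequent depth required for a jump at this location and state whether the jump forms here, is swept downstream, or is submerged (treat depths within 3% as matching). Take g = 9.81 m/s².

Fr₁ = V₁/√(g·y₁) = 1.38/√(9.81×0.0368) = 2.30.
From the momentum equation for a rectangular channel, y₂/y₁ = ½[√(1 + 8Fr₁²) − 1] = ½[√43.20 − 1] = 2.79.
y₂ = 2.79 × 0.0368 = 0.103 m.
Tailwater y_tw = 0.142 m: y_tw > y₂, so the jump is submerged.

y₂ = 0.103 m; the jump is submerged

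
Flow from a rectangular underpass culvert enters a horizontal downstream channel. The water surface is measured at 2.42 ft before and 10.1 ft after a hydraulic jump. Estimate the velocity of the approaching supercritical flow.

V₁ = 29.0 ft/s

For a rectangular channel the momentum equation gives q² = ½·g·y₁·y₂·(y₁ + y₂) = ½×32.2×2.42×10.1×12.5 = 4927.
q = √4927 = 70.2 ft²/s.
V₁ = q/y₁ = 70.2/2.42 = 29.0 ft/s.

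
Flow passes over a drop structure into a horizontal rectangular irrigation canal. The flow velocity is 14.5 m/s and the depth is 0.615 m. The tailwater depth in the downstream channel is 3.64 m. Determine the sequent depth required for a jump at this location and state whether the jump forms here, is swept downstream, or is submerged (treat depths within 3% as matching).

y₂ = 4.84 m; the jump is swept downstream

Fr₁ = V₁/√(g·y₁) = 14.5/√(9.81×0.615) = 5.90.
From the momentum equation for a rectangular channel, y₂/y₁ = ½[√(1 + 8Fr₁²) − 1] = ½[√279.8 − 1] = 7.86.
y₂ = 7.86 × 0.615 = 4.84 m.
Tailwater y_tw = 3.64 m: y_tw < y₂, so the jump is swept downstream.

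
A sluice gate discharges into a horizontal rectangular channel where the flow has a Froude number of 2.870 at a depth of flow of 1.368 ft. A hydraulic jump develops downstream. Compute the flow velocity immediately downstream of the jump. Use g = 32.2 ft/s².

Fr₁ = 2.870 (given).
Sequent-depth ratio: y₂/y₁ = ½[√(1 + 8Fr₁²) − 1] = ½[√66.895 − 1] = 3.589.
y₂ = 3.589 × 1.368 = 4.910 ft.
V₁ = Fr₁·√(g·y₁) = 2.870×√(32.2×1.368) = 19.05 ft/s; q = V₁·y₁ = 26.06 ft²/s.
V₂ = q/y₂ = 26.06/4.910 = 5.307 ft/s.

V₂ = 5.307 ft/s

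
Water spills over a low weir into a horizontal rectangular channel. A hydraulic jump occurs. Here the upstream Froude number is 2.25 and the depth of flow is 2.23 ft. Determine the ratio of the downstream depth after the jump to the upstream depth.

y₂/y₁ = 2.72

Fr₁ = 2.25 (given).
By Bélanger, y₂/y₁ = ½[√(1 + 8Fr₁²) − 1] = ½[√41.50 − 1] = 2.72.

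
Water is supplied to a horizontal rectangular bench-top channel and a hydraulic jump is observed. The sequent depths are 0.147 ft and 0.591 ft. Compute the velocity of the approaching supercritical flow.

V₁ = 6.91 ft/s

For a rectangular channel the momentum equation gives q² = ½·g·y₁·y₂·(y₁ + y₂) = ½×32.2×0.147×0.591×0.738 = 1.03.
q = √1.03 = 1.02 ft²/s.
V₁ = q/y₁ = 1.02/0.147 = 6.91 ft/s.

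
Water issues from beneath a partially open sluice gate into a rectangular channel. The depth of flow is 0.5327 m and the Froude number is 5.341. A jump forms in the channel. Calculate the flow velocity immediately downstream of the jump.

Fr₁ = 5.341 (given).
Conjugate-depth relation: y₂/y₁ = ½[√(1 + 8Fr₁²) − 1] = ½[√229.21 − 1] = 7.070.
y₂ = 7.070 × 0.5327 = 3.766 m.
V₁ = Fr₁·√(g·y₁) = 5.341×√(9.81×0.5327) = 12.21 m/s; q = V₁·y₁ = 6.504 m²/s.
V₂ = q/y₂ = 6.504/3.766 = 1.727 m/s.

V₂ = 1.727 m/s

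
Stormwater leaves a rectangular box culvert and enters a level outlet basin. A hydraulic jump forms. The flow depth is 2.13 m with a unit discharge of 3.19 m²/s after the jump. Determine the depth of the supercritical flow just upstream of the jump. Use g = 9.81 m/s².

y₁ = 0.387 m

V₂ = q/y₂ = 3.19/2.13 = 1.50 m/s; Fr₂ = V₂/√(g·y₂) = 0.328.
Since the conjugate-depth ratio holds either way, y₁/y₂ = ½[√(1 + 8Fr₂²) − 1] = ½[√1.859 − 1] = 0.182.
y₁ = 0.182 × 2.13 = 0.387 m.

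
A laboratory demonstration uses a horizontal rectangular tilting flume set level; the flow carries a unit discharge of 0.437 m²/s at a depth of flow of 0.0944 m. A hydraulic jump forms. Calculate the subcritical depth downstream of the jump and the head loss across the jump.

y₂ = 0.597 m; ΔE = 0.563 m

V₁ = q/y₁ = 0.437/0.0944 = 4.63 m/s. Fr₁ = V₁/√(g·y₁) = 4.63/√(9.81×0.0944) = 4.81.
Conjugate-depth relation: y₂/y₁ = ½[√(1 + 8Fr₁²) − 1] = ½[√186.1 − 1] = 6.32.
y₂ = 6.32 × 0.0944 = 0.597 m.
Head loss: ΔE = (y₂ − y₁)³/(4y₁y₂) = (0.597 − 0.0944)³/(4×0.0944×0.597) = 0.127/0.225 = 0.563 m.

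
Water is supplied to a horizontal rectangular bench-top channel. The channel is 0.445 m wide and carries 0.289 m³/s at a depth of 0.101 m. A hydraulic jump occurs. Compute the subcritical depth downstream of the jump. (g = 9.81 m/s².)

y₂ = 0.874 m

q = Q/b = 0.289/0.445 = 0.649 m²/s; V₁ = q/y₁ = 6.43 m/s. Fr₁ = V₁/√(g·y₁) = 6.46.
By Bélanger, y₂/y₁ = ½[√(1 + 8Fr₁²) − 1] = ½[√334.8 − 1] = 8.65.
y₂ = 8.65 × 0.101 = 0.874 m.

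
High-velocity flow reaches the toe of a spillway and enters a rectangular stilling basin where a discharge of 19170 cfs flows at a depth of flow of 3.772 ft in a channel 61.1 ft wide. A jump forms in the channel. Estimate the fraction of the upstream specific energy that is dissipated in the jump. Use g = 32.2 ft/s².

q = Q/b = 19170/61.1 = 313.7 ft²/s; V₁ = q/y₁ = 83.18 ft/s. Fr₁ = V₁/√(g·y₁) = 7.547.
Bélanger equation: y₂/y₁ = ½[√(1 + 8Fr₁²) − 1] = ½[√456.70 − 1] = 10.19.
y₂ = 10.19 × 3.772 = 38.42 ft.
E₁ = y₁ + V₁²/2g = 111.2 ft. ΔE = (y₂ − y₁)³/(4y₁y₂) = 71.75 ft. ΔE/E₁ = 71.75/111.2 = 0.645.

ΔE/E₁ = 0.645 (64.5%)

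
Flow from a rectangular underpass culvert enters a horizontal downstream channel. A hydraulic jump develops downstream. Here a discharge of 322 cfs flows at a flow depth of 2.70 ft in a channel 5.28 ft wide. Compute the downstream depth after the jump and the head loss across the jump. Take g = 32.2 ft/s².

y₂ = 8.00 ft; ΔE = 1.72 ft

q = Q/b = 322/5.28 = 61.0 ft²/s; V₁ = q/y₁ = 22.6 ft/s. Fr₁ = V₁/√(g·y₁) = 2.42.
Sequent-depth ratio: y₂/y₁ = ½[√(1 + 8Fr₁²) − 1] = ½[√47.94 − 1] = 2.96.
y₂ = 2.96 × 2.70 = 8.00 ft.
Head loss: ΔE = (y₂ − y₁)³/(4y₁y₂) = (8.00 − 2.70)³/(4×2.70×8.00) = 149/86.4 = 1.72 ft.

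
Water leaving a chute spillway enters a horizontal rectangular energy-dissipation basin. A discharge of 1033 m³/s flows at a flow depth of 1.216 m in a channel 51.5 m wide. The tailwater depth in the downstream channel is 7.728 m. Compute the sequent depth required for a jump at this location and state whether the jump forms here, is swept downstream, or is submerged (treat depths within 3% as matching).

q = Q/b = 1033/51.5 = 20.06 m²/s; V₁ = q/y₁ = 16.50 m/s. Fr₁ = V₁/√(g·y₁) = 4.776.
By Bélanger, y₂/y₁ = ½[√(1 + 8Fr₁²) − 1] = ½[√183.48 − 1] = 6.273.
y₂ = 6.273 × 1.216 = 7.628 m.
Tailwater y_tw = 7.728 m: y_tw ≈ y₂, so the jump forms here.

y₂ = 7.628 m; the jump forms here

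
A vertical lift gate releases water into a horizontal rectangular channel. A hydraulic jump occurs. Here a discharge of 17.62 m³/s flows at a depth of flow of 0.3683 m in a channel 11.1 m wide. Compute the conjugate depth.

q = Q/b = 17.62/11.1 = 1.587 m²/s; V₁ = q/y₁ = 4.310 m/s. Fr₁ = V₁/√(g·y₁) = 2.267.
Sequent-depth ratio: y₂/y₁ = ½[√(1 + 8Fr₁²) − 1] = ½[√42.132 − 1] = 2.745.
y₂ = 2.745 × 0.3683 = 1.011 m.

y₂ = 1.011 m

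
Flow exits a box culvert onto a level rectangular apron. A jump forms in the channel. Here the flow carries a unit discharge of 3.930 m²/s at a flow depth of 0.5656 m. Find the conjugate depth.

V₁ = q/y₁ = 3.930/0.5656 = 6.948 m/s. Fr₁ = V₁/√(g·y₁) = 6.948/√(9.81×0.5656) = 2.950.
Sequent-depth ratio: y₂/y₁ = ½[√(1 + 8Fr₁²) − 1] = ½[√70.611 − 1] = 3.702.
y₂ = 3.702 × 0.5656 = 2.094 m.

y₂ = 2.094 m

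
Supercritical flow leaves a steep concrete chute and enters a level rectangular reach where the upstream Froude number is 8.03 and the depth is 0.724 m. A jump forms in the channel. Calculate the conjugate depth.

Fr₁ = 8.03 (given).
Conjugate-depth relation: y₂/y₁ = ½[√(1 + 8Fr₁²) − 1] = ½[√516.8 − 1] = 10.9.
y₂ = 10.9 × 0.724 = 7.87 m.

y₂ = 7.87 m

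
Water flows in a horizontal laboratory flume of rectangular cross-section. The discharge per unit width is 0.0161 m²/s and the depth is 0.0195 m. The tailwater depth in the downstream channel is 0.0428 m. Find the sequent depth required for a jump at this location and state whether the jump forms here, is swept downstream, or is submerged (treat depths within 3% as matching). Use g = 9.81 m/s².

V₁ = q/y₁ = 0.0161/0.0195 = 0.826 m/s. Fr₁ = V₁/√(g·y₁) = 0.826/√(9.81×0.0195) = 1.89.
Conjugate-depth relation: y₂/y₁ = ½[√(1 + 8Fr₁²) − 1] = ½[√29.51 − 1] = 2.22.
y₂ = 2.22 × 0.0195 = 0.0432 m.
Tailwater y_tw = 0.0428 m: y_tw ≈ y₂, so the jump forms here.

y₂ = 0.0432 m; the jump forms here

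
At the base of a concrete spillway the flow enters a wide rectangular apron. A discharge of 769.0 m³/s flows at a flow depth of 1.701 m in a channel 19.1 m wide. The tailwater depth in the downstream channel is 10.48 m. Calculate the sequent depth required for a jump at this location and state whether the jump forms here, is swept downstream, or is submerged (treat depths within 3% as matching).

q = Q/b = 769.0/19.1 = 40.26 m²/s; V₁ = q/y₁ = 23.67 m/s. Fr₁ = V₁/√(g·y₁) = 5.794.
Bélanger equation: y₂/y₁ = ½[√(1 + 8Fr₁²) − 1] = ½[√269.59 − 1] = 7.710.
y₂ = 7.710 × 1.701 = 13.11 m.
Tailwater y_tw = 10.48 m: y_tw < y₂, so the jump is swept downstream.

y₂ = 13.11 m; the jump is swept downstream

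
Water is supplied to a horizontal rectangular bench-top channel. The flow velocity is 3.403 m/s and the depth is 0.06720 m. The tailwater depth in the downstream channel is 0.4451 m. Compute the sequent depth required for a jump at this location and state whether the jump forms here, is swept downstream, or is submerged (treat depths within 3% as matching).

Fr₁ = V₁/√(g·y₁) = 3.403/√(9.81×0.06720) = 4.191.
Conjugate-depth relation: y₂/y₁ = ½[√(1 + 8Fr₁²) − 1] = ½[√141.53 − 1] = 5.448.
y₂ = 5.448 × 0.06720 = 0.3661 m.
Tailwater y_tw = 0.4451 m: y_tw > y₂, so the jump is submerged.

y₂ = 0.3661 m; the jump is submerged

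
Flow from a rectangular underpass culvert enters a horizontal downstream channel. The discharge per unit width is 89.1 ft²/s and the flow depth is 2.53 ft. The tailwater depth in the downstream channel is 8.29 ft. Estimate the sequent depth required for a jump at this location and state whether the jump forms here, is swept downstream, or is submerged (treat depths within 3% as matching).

y₂ = 12.8 ft; the jump is swept downstream

V₁ = q/y₁ = 89.1/2.53 = 35.2 ft/s. Fr₁ = V₁/√(g·y₁) = 35.2/√(32.2×2.53) = 3.90.
Conjugate-depth relation: y₂/y₁ = ½[√(1 + 8Fr₁²) − 1] = ½[√122.8 − 1] = 5.04.
y₂ = 5.04 × 2.53 = 12.8 ft.
Tailwater y_tw = 8.29 ft: y_tw < y₂, so the jump is swept downstream.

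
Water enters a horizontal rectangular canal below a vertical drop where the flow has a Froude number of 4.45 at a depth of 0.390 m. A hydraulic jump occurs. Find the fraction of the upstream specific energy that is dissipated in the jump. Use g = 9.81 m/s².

Fr₁ = 4.45 (given).
From the momentum equation for a rectangular channel, y₂/y₁ = ½[√(1 + 8Fr₁²) − 1] = ½[√159.4 − 1] = 5.81.
y₂ = 5.81 × 0.390 = 2.27 m.
E₁ = y₁(1 + Fr₁²/2) = 0.390×(1 + 4.45²/2) = 4.25 m. ΔE = (y₂ − y₁)³/(4y₁y₂) = 1.87 m. ΔE/E₁ = 1.87/4.25 = 0.440.

ΔE/E₁ = 0.440 (44.0%)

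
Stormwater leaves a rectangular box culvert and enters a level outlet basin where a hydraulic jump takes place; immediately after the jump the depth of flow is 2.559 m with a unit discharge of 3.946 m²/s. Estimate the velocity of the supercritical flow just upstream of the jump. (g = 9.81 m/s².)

V₂ = q/y₂ = 3.946/2.559 = 1.542 m/s; Fr₂ = V₂/√(g·y₂) = 0.3078.
Since the conjugate-depth ratio holds either way, y₁/y₂ = ½[√(1 + 8Fr₂²) − 1] = ½[√1.7577 − 1] = 0.1629.
y₁ = 0.1629 × 2.559 = 0.4169 m.
V₁ = q/y₁ = 3.946/0.4169 = 9.466 m/s.

V₁ = 9.466 m/s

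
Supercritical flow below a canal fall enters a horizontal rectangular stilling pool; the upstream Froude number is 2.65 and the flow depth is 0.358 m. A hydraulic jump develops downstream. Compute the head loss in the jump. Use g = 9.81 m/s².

ΔE = 0.324 m

Fr₁ = 2.65 (given).
Bélanger equation: y₂/y₁ = ½[√(1 + 8Fr₁²) − 1] = ½[√57.18 − 1] = 3.28.
y₂ = 3.28 × 0.358 = 1.17 m.
V₁ = Fr₁·√(g·y₁) = 2.65×√(9.81×0.358) = 4.97 m/s; q = V₁·y₁ = 1.78 m²/s. V₂ = q/y₂ = 1.78/1.17 = 1.51 m/s. E₁ = y₁ + V₁²/2g = 1.62 m; E₂ = y₂ + V₂²/2g = 1.29 m. ΔE = E₁ − E₂ = 0.324 m.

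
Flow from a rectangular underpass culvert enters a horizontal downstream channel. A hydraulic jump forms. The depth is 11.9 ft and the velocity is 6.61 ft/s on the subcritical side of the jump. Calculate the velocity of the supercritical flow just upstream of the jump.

Fr₂ = V₂/√(g·y₂) = 6.61/√(32.2×11.9) = 0.338.
Since the conjugate-depth ratio holds either way, y₁/y₂ = ½[√(1 + 8Fr₂²) − 1] = ½[√1.912 − 1] = 0.191.
y₁ = 0.191 × 11.9 = 2.28 ft.
V₁ = q/y₁ = 78.7/2.28 = 34.5 ft/s.

V₁ = 34.5 ft/s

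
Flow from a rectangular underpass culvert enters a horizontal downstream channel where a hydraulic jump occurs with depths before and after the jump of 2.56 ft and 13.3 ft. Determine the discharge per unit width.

q = 93.2 ft²/s

For a rectangular channel the momentum equation gives q² = ½·g·y₁·y₂·(y₁ + y₂) = ½×32.2×2.56×13.3×15.9 = 8694.
q = √8694 = 93.2 ft²/s.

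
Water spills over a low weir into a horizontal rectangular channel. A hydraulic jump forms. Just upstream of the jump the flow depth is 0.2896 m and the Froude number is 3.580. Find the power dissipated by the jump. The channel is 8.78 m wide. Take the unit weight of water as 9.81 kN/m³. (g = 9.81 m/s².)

Fr₁ = 3.580 (given).
Conjugate-depth relation: y₂/y₁ = ½[√(1 + 8Fr₁²) − 1] = ½[√103.53 − 1] = 4.588.
y₂ = 4.588 × 0.2896 = 1.329 m.
Head loss: ΔE = (y₂ − y₁)³/(4y₁y₂) = (1.329 − 0.2896)³/(4×0.2896×1.329) = 1.121/1.539 = 0.7287 m.
V₁ = Fr₁·√(g·y₁) = 3.580×√(9.81×0.2896) = 6.034 m/s; q = V₁·y₁ = 1.747 m²/s. Q = q·b = 1.747 × 8.78 = 15.34 m³/s. P = γ·Q·ΔE = 9.81 × 15.34 × 0.7287 = 109.7 kW.

P = 109.7 kW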